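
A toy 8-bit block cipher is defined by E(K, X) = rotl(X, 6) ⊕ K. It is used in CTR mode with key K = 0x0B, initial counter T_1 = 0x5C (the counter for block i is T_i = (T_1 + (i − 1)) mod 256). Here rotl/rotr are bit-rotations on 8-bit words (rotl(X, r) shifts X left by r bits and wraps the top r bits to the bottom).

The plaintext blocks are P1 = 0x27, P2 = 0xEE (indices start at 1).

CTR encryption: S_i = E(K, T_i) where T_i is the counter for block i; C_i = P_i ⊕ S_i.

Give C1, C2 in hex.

C1: T = 0x5C, S = E(K, T) = 0x1C; 0x27 ⊕ 0x1C = 0x3B.
C2: T = 0x5D, S = E(K, T) = 0x5C; 0xEE ⊕ 0x5C = 0xB2.

C1 = 0x3B, C2 = 0xB2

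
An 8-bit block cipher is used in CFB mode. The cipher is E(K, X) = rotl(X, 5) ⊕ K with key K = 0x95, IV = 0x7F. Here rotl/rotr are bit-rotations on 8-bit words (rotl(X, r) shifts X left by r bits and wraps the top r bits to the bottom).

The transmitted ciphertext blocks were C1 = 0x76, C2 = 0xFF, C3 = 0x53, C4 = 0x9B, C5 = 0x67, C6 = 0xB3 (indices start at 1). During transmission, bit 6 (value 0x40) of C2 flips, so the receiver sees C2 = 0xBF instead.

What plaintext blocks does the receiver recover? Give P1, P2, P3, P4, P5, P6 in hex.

P1 = 0x0C, P2 = 0xE4, P3 = 0x31, P4 = 0x64, P5 = 0x81, P6 = 0xCA

CFB decryption: P_i = C_i ⊕ E(K, C_{i−1}), with C_{0} = IV.
Only C2 changed, to 0xBF. In CFB, a change in C_i flips the same bit in P_i and garbles P_{i+1}. Decrypting the received ciphertext:
P1: E(K, 0x7F) = 0x7A; 0x76 ⊕ 0x7A = 0x0C.
P2: E(K, 0x76) = 0x5B; 0xBF ⊕ 0x5B = 0xE4.
P3: E(K, 0xBF) = 0x62; 0x53 ⊕ 0x62 = 0x31.
P4: E(K, 0x53) = 0xFF; 0x9B ⊕ 0xFF = 0x64.
P5: E(K, 0x9B) = 0xE6; 0x67 ⊕ 0xE6 = 0x81.
P6: E(K, 0x67) = 0x79; 0xB3 ⊕ 0x79 = 0xCA.
Blocks that differ from the original plaintext: P2, P3.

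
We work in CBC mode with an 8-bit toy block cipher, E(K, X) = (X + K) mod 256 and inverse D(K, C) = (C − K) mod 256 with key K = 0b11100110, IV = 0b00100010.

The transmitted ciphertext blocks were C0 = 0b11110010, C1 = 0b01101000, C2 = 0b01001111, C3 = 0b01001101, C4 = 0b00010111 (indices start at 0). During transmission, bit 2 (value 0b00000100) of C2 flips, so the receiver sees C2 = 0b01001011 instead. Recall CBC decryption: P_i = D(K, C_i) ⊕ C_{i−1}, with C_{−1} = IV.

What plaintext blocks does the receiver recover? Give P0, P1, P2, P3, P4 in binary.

P0 = 0b00101110, P1 = 0b01110000, P2 = 0b00001101, P3 = 0b00101100, P4 = 0b01111100

Only C2 changed, to 0b01001011. In CBC, a change in C_i garbles P_i and flips the same bit in P_{i+1}. Decrypting the received ciphertext:
P0: D(K, 0b11110010) = 0b00001100; 0b00001100 ⊕ 0b00100010 = 0b00101110.
P1: D(K, 0b01101000) = 0b10000010; 0b10000010 ⊕ 0b11110010 = 0b01110000.
P2: D(K, 0b01001011) = 0b01100101; 0b01100101 ⊕ 0b01101000 = 0b00001101.
P3: D(K, 0b01001101) = 0b01100111; 0b01100111 ⊕ 0b01001011 = 0b00101100.
P4: D(K, 0b00010111) = 0b00110001; 0b00110001 ⊕ 0b01001101 = 0b01111100.
Blocks that differ from the original plaintext: P2, P3.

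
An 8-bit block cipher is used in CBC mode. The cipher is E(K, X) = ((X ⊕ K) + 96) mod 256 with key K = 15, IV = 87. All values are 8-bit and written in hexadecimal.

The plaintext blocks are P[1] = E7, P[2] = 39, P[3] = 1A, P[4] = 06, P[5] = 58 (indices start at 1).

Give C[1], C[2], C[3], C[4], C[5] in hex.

C[1] = 0B, C[2] = BD, C[3] = 48, C[4] = F1, C[5] = 52

CBC encryption: C_i = E(K, P_i ⊕ C_{i−1}), with C_{0} = IV.
C[1]: P[1] ⊕ 87 = 60; E(K, 60) = 0B.
C[2]: P[2] ⊕ 0B = 32; E(K, 32) = BD.
C[3]: P[3] ⊕ BD = A7; E(K, A7) = 48.
C[4]: P[4] ⊕ 48 = 4E; E(K, 4E) = F1.
C[5]: P[5] ⊕ F1 = A9; E(K, A9) = 52.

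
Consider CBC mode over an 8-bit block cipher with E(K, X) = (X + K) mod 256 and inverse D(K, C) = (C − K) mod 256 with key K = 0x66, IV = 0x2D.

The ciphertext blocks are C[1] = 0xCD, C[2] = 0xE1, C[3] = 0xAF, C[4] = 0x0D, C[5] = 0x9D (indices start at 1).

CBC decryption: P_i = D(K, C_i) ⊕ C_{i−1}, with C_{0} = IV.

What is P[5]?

P[5]: D(K, 0x9D) = 0x37; 0x37 ⊕ 0x0D = 0x3A.

P[5] = 0x3A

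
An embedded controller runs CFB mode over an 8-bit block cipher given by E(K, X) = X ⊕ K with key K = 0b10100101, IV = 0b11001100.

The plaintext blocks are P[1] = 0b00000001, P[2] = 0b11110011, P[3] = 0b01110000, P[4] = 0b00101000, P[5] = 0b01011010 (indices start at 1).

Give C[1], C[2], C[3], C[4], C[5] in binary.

CFB encryption: C_i = P_i ⊕ E(K, C_{i−1}), with C_{0} = IV.
C[1]: E(K, 0b11001100) = 0b01101001; 0b00000001 ⊕ 0b01101001 = 0b01101000.
C[2]: E(K, 0b01101000) = 0b11001101; 0b11110011 ⊕ 0b11001101 = 0b00111110.
C[3]: E(K, 0b00111110) = 0b10011011; 0b01110000 ⊕ 0b10011011 = 0b11101011.
C[4]: E(K, 0b11101011) = 0b01001110; 0b00101000 ⊕ 0b01001110 = 0b01100110.
C[5]: E(K, 0b01100110) = 0b11000011; 0b01011010 ⊕ 0b11000011 = 0b10011001.

C[1] = 0b01101000, C[2] = 0b00111110, C[3] = 0b11101011, C[4] = 0b01100110, C[5] = 0b10011001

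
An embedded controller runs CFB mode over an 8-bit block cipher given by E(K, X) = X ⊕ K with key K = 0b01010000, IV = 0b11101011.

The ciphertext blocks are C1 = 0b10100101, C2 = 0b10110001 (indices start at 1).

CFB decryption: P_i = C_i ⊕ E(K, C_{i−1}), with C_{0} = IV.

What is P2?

P2: E(K, 0b10100101) = 0b11110101; 0b10110001 ⊕ 0b11110101 = 0b01000100.

P2 = 0b01000100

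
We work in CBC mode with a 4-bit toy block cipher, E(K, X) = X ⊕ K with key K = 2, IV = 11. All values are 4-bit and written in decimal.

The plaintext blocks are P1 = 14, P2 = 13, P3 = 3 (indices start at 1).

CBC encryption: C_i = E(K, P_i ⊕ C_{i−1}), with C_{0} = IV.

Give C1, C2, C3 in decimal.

C1 = 7, C2 = 8, C3 = 9

C1: P1 ⊕ 11 = 5; E(K, 5) = 7.
C2: P2 ⊕ 7 = 10; E(K, 10) = 8.
C3: P3 ⊕ 8 = 11; E(K, 11) = 9.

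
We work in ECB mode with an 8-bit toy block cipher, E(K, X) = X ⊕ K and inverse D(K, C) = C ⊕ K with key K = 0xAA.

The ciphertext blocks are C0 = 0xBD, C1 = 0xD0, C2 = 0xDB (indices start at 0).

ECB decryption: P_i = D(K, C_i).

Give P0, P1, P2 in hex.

P0 = 0x17, P1 = 0x7A, P2 = 0x71

P0: D(K, 0xBD) = 0x17.
P1: D(K, 0xD0) = 0x7A.
P2: D(K, 0xDB) = 0x71.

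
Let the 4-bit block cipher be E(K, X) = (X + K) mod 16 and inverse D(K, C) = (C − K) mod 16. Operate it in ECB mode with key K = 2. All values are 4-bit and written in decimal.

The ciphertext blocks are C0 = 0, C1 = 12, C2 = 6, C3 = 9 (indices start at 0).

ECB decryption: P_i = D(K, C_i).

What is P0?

P0: D(K, 0) = 14.

P0 = 14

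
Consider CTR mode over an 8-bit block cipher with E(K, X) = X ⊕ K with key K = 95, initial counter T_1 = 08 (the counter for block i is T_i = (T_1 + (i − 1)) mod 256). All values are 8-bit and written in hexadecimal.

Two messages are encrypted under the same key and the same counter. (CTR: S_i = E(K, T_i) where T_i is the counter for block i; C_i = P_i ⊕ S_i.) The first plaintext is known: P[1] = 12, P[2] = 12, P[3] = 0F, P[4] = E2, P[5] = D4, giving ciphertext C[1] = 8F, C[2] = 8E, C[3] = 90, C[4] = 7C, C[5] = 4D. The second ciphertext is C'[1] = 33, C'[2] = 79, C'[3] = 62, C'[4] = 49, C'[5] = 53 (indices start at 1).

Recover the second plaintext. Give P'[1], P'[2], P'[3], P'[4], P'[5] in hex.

In CTR with a reused counter, both messages share the same keystream S_i, so C_i ⊕ C'_i = P_i ⊕ P'_i and thus P'_i = P_i ⊕ C_i ⊕ C'_i.
P'[1]: 12 ⊕ 8F ⊕ 33 = AE.
P'[2]: 12 ⊕ 8E ⊕ 79 = E5.
P'[3]: 0F ⊕ 90 ⊕ 62 = FD.
P'[4]: E2 ⊕ 7C ⊕ 49 = D7.
P'[5]: D4 ⊕ 4D ⊕ 53 = CA.

P'[1] = AE, P'[2] = E5, P'[3] = FD, P'[4] = D7, P'[5] = CA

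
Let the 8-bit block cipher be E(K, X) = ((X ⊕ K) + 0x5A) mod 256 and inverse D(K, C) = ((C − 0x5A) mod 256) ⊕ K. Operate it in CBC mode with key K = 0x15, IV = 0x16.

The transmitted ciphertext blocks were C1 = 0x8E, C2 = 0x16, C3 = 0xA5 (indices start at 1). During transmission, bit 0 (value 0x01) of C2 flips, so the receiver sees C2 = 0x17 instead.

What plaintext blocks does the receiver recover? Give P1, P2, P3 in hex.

CBC decryption: P_i = D(K, C_i) ⊕ C_{i−1}, with C_{0} = IV.
Only C2 changed, to 0x17. In CBC, a change in C_i garbles P_i and flips the same bit in P_{i+1}. Decrypting the received ciphertext:
P1: D(K, 0x8E) = 0x21; 0x21 ⊕ 0x16 = 0x37.
P2: D(K, 0x17) = 0xA8; 0xA8 ⊕ 0x8E = 0x26.
P3: D(K, 0xA5) = 0x5E; 0x5E ⊕ 0x17 = 0x49.
Blocks that differ from the original plaintext: P2, P3.

P1 = 0x37, P2 = 0x26, P3 = 0x49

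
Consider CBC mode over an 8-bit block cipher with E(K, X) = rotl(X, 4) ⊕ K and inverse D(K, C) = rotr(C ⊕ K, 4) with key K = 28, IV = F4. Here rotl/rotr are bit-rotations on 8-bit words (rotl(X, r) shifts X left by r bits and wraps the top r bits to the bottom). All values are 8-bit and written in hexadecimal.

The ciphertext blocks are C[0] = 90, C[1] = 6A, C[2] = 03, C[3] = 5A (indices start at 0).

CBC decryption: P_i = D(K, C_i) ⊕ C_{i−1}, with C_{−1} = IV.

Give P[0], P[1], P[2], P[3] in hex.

P[0]: D(K, 90) = 8B; 8B ⊕ F4 = 7F.
P[1]: D(K, 6A) = 24; 24 ⊕ 90 = B4.
P[2]: D(K, 03) = B2; B2 ⊕ 6A = D8.
P[3]: D(K, 5A) = 27; 27 ⊕ 03 = 24.

P[0] = 7F, P[1] = B4, P[2] = D8, P[3] = 24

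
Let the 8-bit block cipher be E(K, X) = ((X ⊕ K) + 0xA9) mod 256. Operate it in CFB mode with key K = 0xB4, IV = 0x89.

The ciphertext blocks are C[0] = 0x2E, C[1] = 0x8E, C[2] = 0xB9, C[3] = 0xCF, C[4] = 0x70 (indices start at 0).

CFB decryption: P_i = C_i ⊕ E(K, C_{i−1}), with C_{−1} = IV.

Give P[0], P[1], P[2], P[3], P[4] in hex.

P[0]: E(K, 0x89) = 0xE6; 0x2E ⊕ 0xE6 = 0xC8.
P[1]: E(K, 0x2E) = 0x43; 0x8E ⊕ 0x43 = 0xCD.
P[2]: E(K, 0x8E) = 0xE3; 0xB9 ⊕ 0xE3 = 0x5A.
P[3]: E(K, 0xB9) = 0xB6; 0xCF ⊕ 0xB6 = 0x79.
P[4]: E(K, 0xCF) = 0x24; 0x70 ⊕ 0x24 = 0x54.

P[0] = 0xC8, P[1] = 0xCD, P[2] = 0x5A, P[3] = 0x79, P[4] = 0x54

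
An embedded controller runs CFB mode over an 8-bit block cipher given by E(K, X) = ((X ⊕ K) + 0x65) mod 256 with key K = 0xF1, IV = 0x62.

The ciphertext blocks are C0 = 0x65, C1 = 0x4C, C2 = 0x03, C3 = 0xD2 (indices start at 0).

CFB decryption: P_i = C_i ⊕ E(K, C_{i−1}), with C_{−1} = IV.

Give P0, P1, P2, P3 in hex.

P0: E(K, 0x62) = 0xF8; 0x65 ⊕ 0xF8 = 0x9D.
P1: E(K, 0x65) = 0xF9; 0x4C ⊕ 0xF9 = 0xB5.
P2: E(K, 0x4C) = 0x22; 0x03 ⊕ 0x22 = 0x21.
P3: E(K, 0x03) = 0x57; 0xD2 ⊕ 0x57 = 0x85.

P0 = 0x9D, P1 = 0xB5, P2 = 0x21, P3 = 0x85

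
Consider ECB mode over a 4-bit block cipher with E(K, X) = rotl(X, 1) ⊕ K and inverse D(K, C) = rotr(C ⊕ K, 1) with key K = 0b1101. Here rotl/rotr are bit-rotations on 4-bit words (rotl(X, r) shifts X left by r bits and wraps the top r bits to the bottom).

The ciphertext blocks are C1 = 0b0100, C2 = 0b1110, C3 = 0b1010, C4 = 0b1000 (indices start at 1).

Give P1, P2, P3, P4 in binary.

P1 = 0b1100, P2 = 0b1001, P3 = 0b1011, P4 = 0b1010

ECB decryption: P_i = D(K, C_i).
P1: D(K, 0b0100) = 0b1100.
P2: D(K, 0b1110) = 0b1001.
P3: D(K, 0b1010) = 0b1011.
P4: D(K, 0b1000) = 0b1010.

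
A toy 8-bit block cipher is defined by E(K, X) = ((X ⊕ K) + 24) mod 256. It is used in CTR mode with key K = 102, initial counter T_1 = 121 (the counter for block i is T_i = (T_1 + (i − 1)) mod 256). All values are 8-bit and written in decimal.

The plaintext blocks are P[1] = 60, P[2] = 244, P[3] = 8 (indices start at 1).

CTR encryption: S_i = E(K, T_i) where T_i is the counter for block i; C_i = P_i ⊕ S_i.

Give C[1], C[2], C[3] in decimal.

C[1]: T = 121, S = E(K, T) = 55; 60 ⊕ 55 = 11.
C[2]: T = 122, S = E(K, T) = 52; 244 ⊕ 52 = 192.
C[3]: T = 123, S = E(K, T) = 53; 8 ⊕ 53 = 61.

C[1] = 11, C[2] = 192, C[3] = 61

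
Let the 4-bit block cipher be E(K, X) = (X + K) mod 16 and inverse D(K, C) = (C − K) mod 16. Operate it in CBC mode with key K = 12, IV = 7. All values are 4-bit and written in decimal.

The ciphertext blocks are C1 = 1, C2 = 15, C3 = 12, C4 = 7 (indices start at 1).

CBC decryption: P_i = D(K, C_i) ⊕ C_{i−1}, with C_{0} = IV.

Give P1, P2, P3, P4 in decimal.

P1 = 2, P2 = 2, P3 = 15, P4 = 7

P1: D(K, 1) = 5; 5 ⊕ 7 = 2.
P2: D(K, 15) = 3; 3 ⊕ 1 = 2.
P3: D(K, 12) = 0; 0 ⊕ 15 = 15.
P4: D(K, 7) = 11; 11 ⊕ 12 = 7.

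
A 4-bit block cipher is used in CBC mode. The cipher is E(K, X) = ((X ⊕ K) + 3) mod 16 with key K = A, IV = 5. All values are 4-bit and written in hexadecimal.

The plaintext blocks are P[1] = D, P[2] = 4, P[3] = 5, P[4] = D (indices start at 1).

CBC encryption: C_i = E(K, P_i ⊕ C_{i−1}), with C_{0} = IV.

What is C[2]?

C[2] = E

C[1]: P[1] ⊕ 5 = 8; E(K, 8) = 5.
C[2]: P[2] ⊕ 5 = 1; E(K, 1) = E.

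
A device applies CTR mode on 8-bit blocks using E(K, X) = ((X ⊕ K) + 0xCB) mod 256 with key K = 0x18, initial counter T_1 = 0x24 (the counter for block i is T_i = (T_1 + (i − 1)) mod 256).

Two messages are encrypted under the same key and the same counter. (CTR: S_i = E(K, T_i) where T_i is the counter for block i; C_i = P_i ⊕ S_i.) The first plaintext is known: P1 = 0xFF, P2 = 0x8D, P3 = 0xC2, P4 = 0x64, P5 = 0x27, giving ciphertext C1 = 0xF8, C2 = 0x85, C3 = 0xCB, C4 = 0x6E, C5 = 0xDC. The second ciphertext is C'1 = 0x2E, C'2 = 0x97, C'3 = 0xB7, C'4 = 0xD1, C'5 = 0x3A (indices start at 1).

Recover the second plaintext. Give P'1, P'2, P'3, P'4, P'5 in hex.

In CTR with a reused counter, both messages share the same keystream S_i, so C_i ⊕ C'_i = P_i ⊕ P'_i and thus P'_i = P_i ⊕ C_i ⊕ C'_i.
P'1: 0xFF ⊕ 0xF8 ⊕ 0x2E = 0x29.
P'2: 0x8D ⊕ 0x85 ⊕ 0x97 = 0x9F.
P'3: 0xC2 ⊕ 0xCB ⊕ 0xB7 = 0xBE.
P'4: 0x64 ⊕ 0x6E ⊕ 0xD1 = 0xDB.
P'5: 0x27 ⊕ 0xDC ⊕ 0x3A = 0xC1.

P'1 = 0x29, P'2 = 0x9F, P'3 = 0xBE, P'4 = 0xDB, P'5 = 0xC1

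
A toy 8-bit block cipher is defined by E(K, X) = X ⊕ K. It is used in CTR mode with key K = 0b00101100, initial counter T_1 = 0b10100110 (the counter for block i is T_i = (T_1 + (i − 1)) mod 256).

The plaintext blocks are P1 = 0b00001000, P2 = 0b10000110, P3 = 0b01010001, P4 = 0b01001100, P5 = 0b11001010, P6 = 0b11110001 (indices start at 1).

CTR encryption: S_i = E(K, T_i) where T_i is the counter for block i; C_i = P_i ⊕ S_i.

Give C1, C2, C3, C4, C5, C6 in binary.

C1 = 0b10000010, C2 = 0b00001101, C3 = 0b11010101, C4 = 0b11001001, C5 = 0b01001100, C6 = 0b01110110

C1: T = 0b10100110, S = E(K, T) = 0b10001010; 0b00001000 ⊕ 0b10001010 = 0b10000010.
C2: T = 0b10100111, S = E(K, T) = 0b10001011; 0b10000110 ⊕ 0b10001011 = 0b00001101.
C3: T = 0b10101000, S = E(K, T) = 0b10000100; 0b01010001 ⊕ 0b10000100 = 0b11010101.
C4: T = 0b10101001, S = E(K, T) = 0b10000101; 0b01001100 ⊕ 0b10000101 = 0b11001001.
C5: T = 0b10101010, S = E(K, T) = 0b10000110; 0b11001010 ⊕ 0b10000110 = 0b01001100.
C6: T = 0b10101011, S = E(K, T) = 0b10000111; 0b11110001 ⊕ 0b10000111 = 0b01110110.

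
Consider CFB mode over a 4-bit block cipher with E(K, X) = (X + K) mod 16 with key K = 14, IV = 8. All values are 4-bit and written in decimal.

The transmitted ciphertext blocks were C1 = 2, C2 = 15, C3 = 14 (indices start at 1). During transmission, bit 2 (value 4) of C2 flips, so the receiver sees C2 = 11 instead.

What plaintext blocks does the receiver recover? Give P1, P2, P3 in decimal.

P1 = 4, P2 = 11, P3 = 7

CFB decryption: P_i = C_i ⊕ E(K, C_{i−1}), with C_{0} = IV.
Only C2 changed, to 11. In CFB, a change in C_i flips the same bit in P_i and garbles P_{i+1}. Decrypting the received ciphertext:
P1: E(K, 8) = 6; 2 ⊕ 6 = 4.
P2: E(K, 2) = 0; 11 ⊕ 0 = 11.
P3: E(K, 11) = 9; 14 ⊕ 9 = 7.
Blocks that differ from the original plaintext: P2, P3.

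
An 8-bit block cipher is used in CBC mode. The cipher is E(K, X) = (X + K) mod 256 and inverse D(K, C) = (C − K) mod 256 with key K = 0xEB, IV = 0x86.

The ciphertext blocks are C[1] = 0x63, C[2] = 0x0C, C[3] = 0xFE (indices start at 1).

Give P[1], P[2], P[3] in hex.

CBC decryption: P_i = D(K, C_i) ⊕ C_{i−1}, with C_{0} = IV.
P[1]: D(K, 0x63) = 0x78; 0x78 ⊕ 0x86 = 0xFE.
P[2]: D(K, 0x0C) = 0x21; 0x21 ⊕ 0x63 = 0x42.
P[3]: D(K, 0xFE) = 0x13; 0x13 ⊕ 0x0C = 0x1F.

P[1] = 0xFE, P[2] = 0x42, P[3] = 0x1F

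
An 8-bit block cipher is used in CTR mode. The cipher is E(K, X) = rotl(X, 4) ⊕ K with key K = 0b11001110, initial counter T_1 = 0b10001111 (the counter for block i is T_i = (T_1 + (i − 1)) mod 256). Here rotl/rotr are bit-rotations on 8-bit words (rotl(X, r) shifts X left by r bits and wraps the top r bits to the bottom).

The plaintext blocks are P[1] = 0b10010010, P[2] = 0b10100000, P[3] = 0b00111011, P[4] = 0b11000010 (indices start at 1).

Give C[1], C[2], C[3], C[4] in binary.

C[1] = 0b10100100, C[2] = 0b01100111, C[3] = 0b11101100, C[4] = 0b00100101

CTR encryption: S_i = E(K, T_i) where T_i is the counter for block i; C_i = P_i ⊕ S_i.
C[1]: T = 0b10001111, S = E(K, T) = 0b00110110; 0b10010010 ⊕ 0b00110110 = 0b10100100.
C[2]: T = 0b10010000, S = E(K, T) = 0b11000111; 0b10100000 ⊕ 0b11000111 = 0b01100111.
C[3]: T = 0b10010001, S = E(K, T) = 0b11010111; 0b00111011 ⊕ 0b11010111 = 0b11101100.
C[4]: T = 0b10010010, S = E(K, T) = 0b11100111; 0b11000010 ⊕ 0b11100111 = 0b00100101.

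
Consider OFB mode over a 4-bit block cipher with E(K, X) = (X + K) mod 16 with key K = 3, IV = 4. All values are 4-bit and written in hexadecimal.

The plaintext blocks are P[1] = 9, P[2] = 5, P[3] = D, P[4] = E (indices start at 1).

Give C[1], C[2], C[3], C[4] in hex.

OFB encryption: S_i = E(K, S_{i−1}) with S_{0} = IV; C_i = P_i ⊕ S_i.
C[1]: S = E(K, 4) = 7; 9 ⊕ 7 = E.
C[2]: S = E(K, 7) = A; 5 ⊕ A = F.
C[3]: S = E(K, A) = D; D ⊕ D = 0.
C[4]: S = E(K, D) = 0; E ⊕ 0 = E.

C[1] = E, C[2] = F, C[3] = 0, C[4] = E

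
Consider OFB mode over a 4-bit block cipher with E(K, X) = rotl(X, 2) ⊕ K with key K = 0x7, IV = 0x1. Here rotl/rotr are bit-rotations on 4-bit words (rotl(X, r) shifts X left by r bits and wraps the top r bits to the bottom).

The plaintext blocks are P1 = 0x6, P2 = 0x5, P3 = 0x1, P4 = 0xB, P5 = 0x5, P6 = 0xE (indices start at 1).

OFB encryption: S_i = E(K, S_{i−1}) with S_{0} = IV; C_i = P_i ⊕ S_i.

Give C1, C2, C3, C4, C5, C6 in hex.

C1: S = E(K, 0x1) = 0x3; 0x6 ⊕ 0x3 = 0x5.
C2: S = E(K, 0x3) = 0xB; 0x5 ⊕ 0xB = 0xE.
C3: S = E(K, 0xB) = 0x9; 0x1 ⊕ 0x9 = 0x8.
C4: S = E(K, 0x9) = 0x1; 0xB ⊕ 0x1 = 0xA.
C5: S = E(K, 0x1) = 0x3; 0x5 ⊕ 0x3 = 0x6.
C6: S = E(K, 0x3) = 0xB; 0xE ⊕ 0xB = 0x5.

C1 = 0x5, C2 = 0xE, C3 = 0x8, C4 = 0xA, C5 = 0x6, C6 = 0x5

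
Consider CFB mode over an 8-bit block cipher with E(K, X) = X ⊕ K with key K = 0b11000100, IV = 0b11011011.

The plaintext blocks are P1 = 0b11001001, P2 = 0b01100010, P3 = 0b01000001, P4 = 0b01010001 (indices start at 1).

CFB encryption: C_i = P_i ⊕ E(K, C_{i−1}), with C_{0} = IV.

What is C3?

C3 = 0b11110101

C1: E(K, 0b11011011) = 0b00011111; 0b11001001 ⊕ 0b00011111 = 0b11010110.
C2: E(K, 0b11010110) = 0b00010010; 0b01100010 ⊕ 0b00010010 = 0b01110000.
C3: E(K, 0b01110000) = 0b10110100; 0b01000001 ⊕ 0b10110100 = 0b11110101.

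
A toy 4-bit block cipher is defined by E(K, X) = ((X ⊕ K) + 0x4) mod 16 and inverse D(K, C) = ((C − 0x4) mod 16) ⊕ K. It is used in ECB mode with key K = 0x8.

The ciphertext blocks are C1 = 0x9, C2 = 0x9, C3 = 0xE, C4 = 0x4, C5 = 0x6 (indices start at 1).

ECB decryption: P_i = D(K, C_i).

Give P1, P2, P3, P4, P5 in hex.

P1: D(K, 0x9) = 0xD.
P2: D(K, 0x9) = 0xD.
P3: D(K, 0xE) = 0x2.
P4: D(K, 0x4) = 0x8.
P5: D(K, 0x6) = 0xA.

P1 = 0xD, P2 = 0xD, P3 = 0x2, P4 = 0x8, P5 = 0xA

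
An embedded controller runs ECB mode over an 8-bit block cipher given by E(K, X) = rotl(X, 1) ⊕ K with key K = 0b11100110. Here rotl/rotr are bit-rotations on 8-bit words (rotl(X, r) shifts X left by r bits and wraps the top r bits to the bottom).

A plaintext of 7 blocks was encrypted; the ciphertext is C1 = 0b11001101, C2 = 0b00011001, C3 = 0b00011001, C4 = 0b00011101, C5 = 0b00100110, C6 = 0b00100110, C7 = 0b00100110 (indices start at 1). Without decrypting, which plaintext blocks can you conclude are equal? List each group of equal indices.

ECB encrypts each block independently with the same key, so equal ciphertext blocks imply equal plaintext blocks.
C2 = C3 = 0b00011001, so P2 = P3.
C5 = C6 = C7 = 0b00100110, so P5 = P6 = P7.

P2 = P3; P5 = P6 = P7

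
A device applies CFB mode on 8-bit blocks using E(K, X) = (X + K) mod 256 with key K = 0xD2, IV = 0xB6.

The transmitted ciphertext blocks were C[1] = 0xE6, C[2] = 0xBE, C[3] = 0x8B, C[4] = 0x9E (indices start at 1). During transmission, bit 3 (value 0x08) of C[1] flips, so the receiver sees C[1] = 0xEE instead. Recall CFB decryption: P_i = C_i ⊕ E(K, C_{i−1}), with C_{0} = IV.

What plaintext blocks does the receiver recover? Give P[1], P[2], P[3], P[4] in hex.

P[1] = 0x66, P[2] = 0x7E, P[3] = 0x1B, P[4] = 0xC3

Only C[1] changed, to 0xEE. In CFB, a change in C_i flips the same bit in P_i and garbles P_{i+1}. Decrypting the received ciphertext:
P[1]: E(K, 0xB6) = 0x88; 0xEE ⊕ 0x88 = 0x66.
P[2]: E(K, 0xEE) = 0xC0; 0xBE ⊕ 0xC0 = 0x7E.
P[3]: E(K, 0xBE) = 0x90; 0x8B ⊕ 0x90 = 0x1B.
P[4]: E(K, 0x8B) = 0x5D; 0x9E ⊕ 0x5D = 0xC3.
Blocks that differ from the original plaintext: P[1], P[2].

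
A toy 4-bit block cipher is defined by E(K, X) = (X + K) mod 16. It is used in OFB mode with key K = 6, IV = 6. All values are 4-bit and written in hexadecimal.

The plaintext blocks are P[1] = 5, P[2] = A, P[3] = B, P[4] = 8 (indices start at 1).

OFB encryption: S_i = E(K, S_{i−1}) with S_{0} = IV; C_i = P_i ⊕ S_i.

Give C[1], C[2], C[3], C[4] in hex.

C[1] = 9, C[2] = 8, C[3] = 3, C[4] = 6

C[1]: S = E(K, 6) = C; 5 ⊕ C = 9.
C[2]: S = E(K, C) = 2; A ⊕ 2 = 8.
C[3]: S = E(K, 2) = 8; B ⊕ 8 = 3.
C[4]: S = E(K, 8) = E; 8 ⊕ E = 6.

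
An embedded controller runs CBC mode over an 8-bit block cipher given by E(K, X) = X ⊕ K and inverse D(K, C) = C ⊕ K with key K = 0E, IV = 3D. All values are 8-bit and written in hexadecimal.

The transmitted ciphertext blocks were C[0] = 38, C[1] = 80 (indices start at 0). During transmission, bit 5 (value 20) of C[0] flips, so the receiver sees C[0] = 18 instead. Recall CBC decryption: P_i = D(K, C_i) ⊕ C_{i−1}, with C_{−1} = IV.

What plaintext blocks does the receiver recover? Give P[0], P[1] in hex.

P[0] = 2B, P[1] = 96

Only C[0] changed, to 18. In CBC, a change in C_i garbles P_i and flips the same bit in P_{i+1}. Decrypting the received ciphertext:
P[0]: D(K, 18) = 16; 16 ⊕ 3D = 2B.
P[1]: D(K, 80) = 8E; 8E ⊕ 18 = 96.
Blocks that differ from the original plaintext: P[0], P[1].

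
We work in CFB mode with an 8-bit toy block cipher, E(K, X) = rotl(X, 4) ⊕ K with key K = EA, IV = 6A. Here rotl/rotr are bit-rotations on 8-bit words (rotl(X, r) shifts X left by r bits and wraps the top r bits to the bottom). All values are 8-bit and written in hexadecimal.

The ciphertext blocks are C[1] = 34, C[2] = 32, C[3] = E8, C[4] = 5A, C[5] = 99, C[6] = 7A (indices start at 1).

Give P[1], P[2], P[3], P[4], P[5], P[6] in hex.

P[1] = 78, P[2] = 9B, P[3] = 21, P[4] = 3E, P[5] = D6, P[6] = 09

CFB decryption: P_i = C_i ⊕ E(K, C_{i−1}), with C_{0} = IV.
P[1]: E(K, 6A) = 4C; 34 ⊕ 4C = 78.
P[2]: E(K, 34) = A9; 32 ⊕ A9 = 9B.
P[3]: E(K, 32) = C9; E8 ⊕ C9 = 21.
P[4]: E(K, E8) = 64; 5A ⊕ 64 = 3E.
P[5]: E(K, 5A) = 4F; 99 ⊕ 4F = D6.
P[6]: E(K, 99) = 73; 7A ⊕ 73 = 09.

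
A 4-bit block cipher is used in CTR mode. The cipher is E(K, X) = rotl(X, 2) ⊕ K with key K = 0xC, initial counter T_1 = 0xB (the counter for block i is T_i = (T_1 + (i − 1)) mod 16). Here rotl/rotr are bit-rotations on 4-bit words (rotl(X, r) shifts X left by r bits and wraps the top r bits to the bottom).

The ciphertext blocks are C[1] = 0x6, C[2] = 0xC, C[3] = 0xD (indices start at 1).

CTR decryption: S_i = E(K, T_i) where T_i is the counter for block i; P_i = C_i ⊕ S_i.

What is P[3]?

P[3]: T = 0xD, S = E(K, T) = 0xB; 0xD ⊕ 0xB = 0x6.

P[3] = 0x6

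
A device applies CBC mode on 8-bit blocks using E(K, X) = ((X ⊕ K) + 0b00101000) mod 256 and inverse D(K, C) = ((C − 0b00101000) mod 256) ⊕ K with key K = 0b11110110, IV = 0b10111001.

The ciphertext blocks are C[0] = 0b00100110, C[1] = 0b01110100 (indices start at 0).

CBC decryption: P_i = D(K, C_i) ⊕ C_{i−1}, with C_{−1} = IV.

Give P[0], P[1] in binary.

P[0] = 0b10110001, P[1] = 0b10011100

P[0]: D(K, 0b00100110) = 0b00001000; 0b00001000 ⊕ 0b10111001 = 0b10110001.
P[1]: D(K, 0b01110100) = 0b10111010; 0b10111010 ⊕ 0b00100110 = 0b10011100.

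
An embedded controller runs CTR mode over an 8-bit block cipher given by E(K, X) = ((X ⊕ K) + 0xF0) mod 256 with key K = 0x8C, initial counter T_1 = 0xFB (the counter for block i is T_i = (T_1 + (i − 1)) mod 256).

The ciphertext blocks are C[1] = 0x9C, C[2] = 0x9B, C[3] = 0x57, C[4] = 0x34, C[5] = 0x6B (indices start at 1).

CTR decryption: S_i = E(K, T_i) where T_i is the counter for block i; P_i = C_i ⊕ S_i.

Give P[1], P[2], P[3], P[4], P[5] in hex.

P[1]: T = 0xFB, S = E(K, T) = 0x67; 0x9C ⊕ 0x67 = 0xFB.
P[2]: T = 0xFC, S = E(K, T) = 0x60; 0x9B ⊕ 0x60 = 0xFB.
P[3]: T = 0xFD, S = E(K, T) = 0x61; 0x57 ⊕ 0x61 = 0x36.
P[4]: T = 0xFE, S = E(K, T) = 0x62; 0x34 ⊕ 0x62 = 0x56.
P[5]: T = 0xFF, S = E(K, T) = 0x63; 0x6B ⊕ 0x63 = 0x08.

P[1] = 0xFB, P[2] = 0xFB, P[3] = 0x36, P[4] = 0x56, P[5] = 0x08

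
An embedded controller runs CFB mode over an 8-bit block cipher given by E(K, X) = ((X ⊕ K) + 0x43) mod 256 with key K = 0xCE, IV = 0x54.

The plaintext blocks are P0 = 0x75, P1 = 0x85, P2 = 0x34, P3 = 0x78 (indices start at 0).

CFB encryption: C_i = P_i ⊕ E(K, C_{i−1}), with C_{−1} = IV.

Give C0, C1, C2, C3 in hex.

C0: E(K, 0x54) = 0xDD; 0x75 ⊕ 0xDD = 0xA8.
C1: E(K, 0xA8) = 0xA9; 0x85 ⊕ 0xA9 = 0x2C.
C2: E(K, 0x2C) = 0x25; 0x34 ⊕ 0x25 = 0x11.
C3: E(K, 0x11) = 0x22; 0x78 ⊕ 0x22 = 0x5A.

C0 = 0xA8, C1 = 0x2C, C2 = 0x11, C3 = 0x5A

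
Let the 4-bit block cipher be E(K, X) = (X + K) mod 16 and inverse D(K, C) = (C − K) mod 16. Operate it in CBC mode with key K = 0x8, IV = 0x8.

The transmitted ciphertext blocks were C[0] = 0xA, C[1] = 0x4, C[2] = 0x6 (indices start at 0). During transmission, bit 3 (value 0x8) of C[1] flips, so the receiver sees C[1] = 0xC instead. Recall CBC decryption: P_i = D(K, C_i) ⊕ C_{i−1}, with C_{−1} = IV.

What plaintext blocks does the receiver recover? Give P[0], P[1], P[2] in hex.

Only C[1] changed, to 0xC. In CBC, a change in C_i garbles P_i and flips the same bit in P_{i+1}. Decrypting the received ciphertext:
P[0]: D(K, 0xA) = 0x2; 0x2 ⊕ 0x8 = 0xA.
P[1]: D(K, 0xC) = 0x4; 0x4 ⊕ 0xA = 0xE.
P[2]: D(K, 0x6) = 0xE; 0xE ⊕ 0xC = 0x2.
Blocks that differ from the original plaintext: P[1], P[2].

P[0] = 0xA, P[1] = 0xE, P[2] = 0x2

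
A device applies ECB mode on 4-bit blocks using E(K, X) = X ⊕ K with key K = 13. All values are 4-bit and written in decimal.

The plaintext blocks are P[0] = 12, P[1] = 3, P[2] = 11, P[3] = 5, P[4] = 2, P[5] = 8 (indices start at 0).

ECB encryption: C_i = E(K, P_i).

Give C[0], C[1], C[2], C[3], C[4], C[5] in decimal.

C[0]: E(K, 12) = 1.
C[1]: E(K, 3) = 14.
C[2]: E(K, 11) = 6.
C[3]: E(K, 5) = 8.
C[4]: E(K, 2) = 15.
C[5]: E(K, 8) = 5.

C[0] = 1, C[1] = 14, C[2] = 6, C[3] = 8, C[4] = 15, C[5] = 5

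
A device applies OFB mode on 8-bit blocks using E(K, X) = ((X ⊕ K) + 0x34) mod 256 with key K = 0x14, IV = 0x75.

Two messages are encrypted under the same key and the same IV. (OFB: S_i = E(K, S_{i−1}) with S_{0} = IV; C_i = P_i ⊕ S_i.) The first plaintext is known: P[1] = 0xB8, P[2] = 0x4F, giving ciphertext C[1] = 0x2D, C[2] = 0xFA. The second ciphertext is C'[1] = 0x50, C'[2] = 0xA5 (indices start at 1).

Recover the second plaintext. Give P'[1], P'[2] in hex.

P'[1] = 0xC5, P'[2] = 0x10

In OFB with a reused IV, both messages share the same keystream S_i, so C_i ⊕ C'_i = P_i ⊕ P'_i and thus P'_i = P_i ⊕ C_i ⊕ C'_i.
P'[1]: 0xB8 ⊕ 0x2D ⊕ 0x50 = 0xC5.
P'[2]: 0x4F ⊕ 0xFA ⊕ 0xA5 = 0x10.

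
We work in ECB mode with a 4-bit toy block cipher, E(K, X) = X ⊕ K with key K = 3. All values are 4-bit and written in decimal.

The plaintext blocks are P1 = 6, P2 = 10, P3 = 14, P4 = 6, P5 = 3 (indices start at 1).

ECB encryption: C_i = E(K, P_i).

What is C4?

C4 = 5

C4: E(K, 6) = 5.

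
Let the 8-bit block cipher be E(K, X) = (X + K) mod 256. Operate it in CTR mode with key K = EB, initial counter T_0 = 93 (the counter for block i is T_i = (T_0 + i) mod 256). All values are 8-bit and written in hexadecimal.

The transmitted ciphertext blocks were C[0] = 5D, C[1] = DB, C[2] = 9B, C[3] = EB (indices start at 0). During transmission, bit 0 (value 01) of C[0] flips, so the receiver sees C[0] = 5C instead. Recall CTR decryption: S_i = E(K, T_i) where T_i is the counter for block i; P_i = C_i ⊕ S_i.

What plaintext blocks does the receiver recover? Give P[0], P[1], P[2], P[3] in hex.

Only C[0] changed, to 5C. In CTR, a change in C_i flips the same bit in P_i only; the keystream is unaffected. Decrypting the received ciphertext:
P[0]: T = 93, S = E(K, T) = 7E; 5C ⊕ 7E = 22.
P[1]: T = 94, S = E(K, T) = 7F; DB ⊕ 7F = A4.
P[2]: T = 95, S = E(K, T) = 80; 9B ⊕ 80 = 1B.
P[3]: T = 96, S = E(K, T) = 81; EB ⊕ 81 = 6A.
Blocks that differ from the original plaintext: P[0].

P[0] = 22, P[1] = A4, P[2] = 1B, P[3] = 6A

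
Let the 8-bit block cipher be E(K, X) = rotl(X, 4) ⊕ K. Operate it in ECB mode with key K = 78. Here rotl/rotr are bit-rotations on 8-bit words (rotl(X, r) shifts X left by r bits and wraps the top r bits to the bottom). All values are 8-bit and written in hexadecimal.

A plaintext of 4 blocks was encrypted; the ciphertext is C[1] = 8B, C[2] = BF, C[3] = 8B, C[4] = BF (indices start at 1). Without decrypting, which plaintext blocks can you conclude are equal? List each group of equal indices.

P[1] = P[3]; P[2] = P[4]

ECB encrypts each block independently with the same key, so equal ciphertext blocks imply equal plaintext blocks.
C[1] = C[3] = 8B, so P[1] = P[3].
C[2] = C[4] = BF, so P[2] = P[4].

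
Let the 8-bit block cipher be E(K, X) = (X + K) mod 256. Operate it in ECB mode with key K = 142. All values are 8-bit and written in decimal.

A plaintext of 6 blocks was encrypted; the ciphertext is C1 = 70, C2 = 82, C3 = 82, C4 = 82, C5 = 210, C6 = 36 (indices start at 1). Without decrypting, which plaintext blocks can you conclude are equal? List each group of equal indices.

ECB encrypts each block independently with the same key, so equal ciphertext blocks imply equal plaintext blocks.
C2 = C3 = C4 = 82, so P2 = P3 = P4.

P2 = P3 = P4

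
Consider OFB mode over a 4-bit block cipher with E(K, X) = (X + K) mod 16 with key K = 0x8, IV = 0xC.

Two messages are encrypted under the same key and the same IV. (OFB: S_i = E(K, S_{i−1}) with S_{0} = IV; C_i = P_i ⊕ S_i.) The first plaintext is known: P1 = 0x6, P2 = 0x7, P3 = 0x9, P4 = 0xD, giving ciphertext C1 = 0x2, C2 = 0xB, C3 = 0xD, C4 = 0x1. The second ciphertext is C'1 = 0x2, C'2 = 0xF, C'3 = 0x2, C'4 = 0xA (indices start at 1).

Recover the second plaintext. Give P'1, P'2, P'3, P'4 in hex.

In OFB with a reused IV, both messages share the same keystream S_i, so C_i ⊕ C'_i = P_i ⊕ P'_i and thus P'_i = P_i ⊕ C_i ⊕ C'_i.
P'1: 0x6 ⊕ 0x2 ⊕ 0x2 = 0x6.
P'2: 0x7 ⊕ 0xB ⊕ 0xF = 0x3.
P'3: 0x9 ⊕ 0xD ⊕ 0x2 = 0x6.
P'4: 0xD ⊕ 0x1 ⊕ 0xA = 0x6.

P'1 = 0x6, P'2 = 0x3, P'3 = 0x6, P'4 = 0x6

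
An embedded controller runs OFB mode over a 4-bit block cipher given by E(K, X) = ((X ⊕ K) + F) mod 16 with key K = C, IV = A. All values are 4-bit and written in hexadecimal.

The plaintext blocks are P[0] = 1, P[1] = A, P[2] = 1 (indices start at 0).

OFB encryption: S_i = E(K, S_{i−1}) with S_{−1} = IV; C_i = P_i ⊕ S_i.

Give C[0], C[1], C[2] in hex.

C[0]: S = E(K, A) = 5; 1 ⊕ 5 = 4.
C[1]: S = E(K, 5) = 8; A ⊕ 8 = 2.
C[2]: S = E(K, 8) = 3; 1 ⊕ 3 = 2.

C[0] = 4, C[1] = 2, C[2] = 2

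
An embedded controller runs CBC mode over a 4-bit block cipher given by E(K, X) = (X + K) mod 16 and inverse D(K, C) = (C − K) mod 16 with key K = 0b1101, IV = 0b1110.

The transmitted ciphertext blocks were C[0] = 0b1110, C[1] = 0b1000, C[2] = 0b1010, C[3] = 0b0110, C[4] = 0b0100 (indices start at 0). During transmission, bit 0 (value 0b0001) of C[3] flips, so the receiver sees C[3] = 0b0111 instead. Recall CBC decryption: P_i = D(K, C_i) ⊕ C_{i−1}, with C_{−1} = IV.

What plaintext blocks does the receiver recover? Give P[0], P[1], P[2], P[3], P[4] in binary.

P[0] = 0b1111, P[1] = 0b0101, P[2] = 0b0101, P[3] = 0b0000, P[4] = 0b0000

Only C[3] changed, to 0b0111. In CBC, a change in C_i garbles P_i and flips the same bit in P_{i+1}. Decrypting the received ciphertext:
P[0]: D(K, 0b1110) = 0b0001; 0b0001 ⊕ 0b1110 = 0b1111.
P[1]: D(K, 0b1000) = 0b1011; 0b1011 ⊕ 0b1110 = 0b0101.
P[2]: D(K, 0b1010) = 0b1101; 0b1101 ⊕ 0b1000 = 0b0101.
P[3]: D(K, 0b0111) = 0b1010; 0b1010 ⊕ 0b1010 = 0b0000.
P[4]: D(K, 0b0100) = 0b0111; 0b0111 ⊕ 0b0111 = 0b0000.
Blocks that differ from the original plaintext: P[3], P[4].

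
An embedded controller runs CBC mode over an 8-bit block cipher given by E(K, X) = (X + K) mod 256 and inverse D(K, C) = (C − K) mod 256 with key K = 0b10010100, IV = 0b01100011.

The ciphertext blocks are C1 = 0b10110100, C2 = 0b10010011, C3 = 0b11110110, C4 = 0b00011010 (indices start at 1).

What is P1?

CBC decryption: P_i = D(K, C_i) ⊕ C_{i−1}, with C_{0} = IV.
P1: D(K, 0b10110100) = 0b00100000; 0b00100000 ⊕ 0b01100011 = 0b01000011.

P1 = 0b01000011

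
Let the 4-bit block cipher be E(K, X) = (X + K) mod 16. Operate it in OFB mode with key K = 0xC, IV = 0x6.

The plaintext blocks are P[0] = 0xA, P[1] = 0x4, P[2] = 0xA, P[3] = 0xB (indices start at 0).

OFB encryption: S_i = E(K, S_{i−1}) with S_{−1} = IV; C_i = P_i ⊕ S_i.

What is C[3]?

C[3] = 0xD

C[0]: S = E(K, 0x6) = 0x2; 0xA ⊕ 0x2 = 0x8.
C[1]: S = E(K, 0x2) = 0xE; 0x4 ⊕ 0xE = 0xA.
C[2]: S = E(K, 0xE) = 0xA; 0xA ⊕ 0xA = 0x0.
C[3]: S = E(K, 0xA) = 0x6; 0xB ⊕ 0x6 = 0xD.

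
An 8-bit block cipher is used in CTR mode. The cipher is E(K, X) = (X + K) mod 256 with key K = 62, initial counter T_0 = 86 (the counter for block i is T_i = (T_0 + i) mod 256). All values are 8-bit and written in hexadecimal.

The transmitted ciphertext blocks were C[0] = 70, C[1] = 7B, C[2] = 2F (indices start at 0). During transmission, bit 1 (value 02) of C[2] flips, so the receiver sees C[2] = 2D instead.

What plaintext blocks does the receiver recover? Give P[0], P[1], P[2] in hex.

CTR decryption: S_i = E(K, T_i) where T_i is the counter for block i; P_i = C_i ⊕ S_i.
Only C[2] changed, to 2D. In CTR, a change in C_i flips the same bit in P_i only; the keystream is unaffected. Decrypting the received ciphertext:
P[0]: T = 86, S = E(K, T) = E8; 70 ⊕ E8 = 98.
P[1]: T = 87, S = E(K, T) = E9; 7B ⊕ E9 = 92.
P[2]: T = 88, S = E(K, T) = EA; 2D ⊕ EA = C7.
Blocks that differ from the original plaintext: P[2].

P[0] = 98, P[1] = 92, P[2] = C7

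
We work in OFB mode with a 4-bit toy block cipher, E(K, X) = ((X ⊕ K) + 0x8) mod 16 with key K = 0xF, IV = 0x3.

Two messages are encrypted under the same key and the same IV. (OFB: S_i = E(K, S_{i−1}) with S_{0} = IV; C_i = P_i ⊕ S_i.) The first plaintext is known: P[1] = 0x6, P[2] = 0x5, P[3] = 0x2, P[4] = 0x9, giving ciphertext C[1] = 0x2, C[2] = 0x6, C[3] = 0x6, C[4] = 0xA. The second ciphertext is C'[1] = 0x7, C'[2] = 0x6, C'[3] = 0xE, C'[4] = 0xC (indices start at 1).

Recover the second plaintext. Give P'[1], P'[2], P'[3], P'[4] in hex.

In OFB with a reused IV, both messages share the same keystream S_i, so C_i ⊕ C'_i = P_i ⊕ P'_i and thus P'_i = P_i ⊕ C_i ⊕ C'_i.
P'[1]: 0x6 ⊕ 0x2 ⊕ 0x7 = 0x3.
P'[2]: 0x5 ⊕ 0x6 ⊕ 0x6 = 0x5.
P'[3]: 0x2 ⊕ 0x6 ⊕ 0xE = 0xA.
P'[4]: 0x9 ⊕ 0xA ⊕ 0xC = 0xF.

P'[1] = 0x3, P'[2] = 0x5, P'[3] = 0xA, P'[4] = 0xF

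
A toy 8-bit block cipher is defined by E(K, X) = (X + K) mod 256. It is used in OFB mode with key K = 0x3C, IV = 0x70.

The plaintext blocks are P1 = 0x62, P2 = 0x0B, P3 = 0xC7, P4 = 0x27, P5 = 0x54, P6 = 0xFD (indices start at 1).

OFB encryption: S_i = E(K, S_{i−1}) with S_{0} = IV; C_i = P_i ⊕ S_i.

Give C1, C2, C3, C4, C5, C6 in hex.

C1: S = E(K, 0x70) = 0xAC; 0x62 ⊕ 0xAC = 0xCE.
C2: S = E(K, 0xAC) = 0xE8; 0x0B ⊕ 0xE8 = 0xE3.
C3: S = E(K, 0xE8) = 0x24; 0xC7 ⊕ 0x24 = 0xE3.
C4: S = E(K, 0x24) = 0x60; 0x27 ⊕ 0x60 = 0x47.
C5: S = E(K, 0x60) = 0x9C; 0x54 ⊕ 0x9C = 0xC8.
C6: S = E(K, 0x9C) = 0xD8; 0xFD ⊕ 0xD8 = 0x25.

C1 = 0xCE, C2 = 0xE3, C3 = 0xE3, C4 = 0x47, C5 = 0xC8, C6 = 0x25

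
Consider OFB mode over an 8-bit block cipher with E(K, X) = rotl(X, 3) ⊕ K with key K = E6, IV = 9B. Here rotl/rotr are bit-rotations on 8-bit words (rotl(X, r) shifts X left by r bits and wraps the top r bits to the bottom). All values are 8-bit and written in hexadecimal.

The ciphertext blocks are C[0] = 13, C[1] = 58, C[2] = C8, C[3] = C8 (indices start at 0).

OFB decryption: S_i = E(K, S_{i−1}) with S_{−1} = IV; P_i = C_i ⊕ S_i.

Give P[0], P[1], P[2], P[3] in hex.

P[0]: S = E(K, 9B) = 3A; 13 ⊕ 3A = 29.
P[1]: S = E(K, 3A) = 37; 58 ⊕ 37 = 6F.
P[2]: S = E(K, 37) = 5F; C8 ⊕ 5F = 97.
P[3]: S = E(K, 5F) = 1C; C8 ⊕ 1C = D4.

P[0] = 29, P[1] = 6F, P[2] = 97, P[3] = D4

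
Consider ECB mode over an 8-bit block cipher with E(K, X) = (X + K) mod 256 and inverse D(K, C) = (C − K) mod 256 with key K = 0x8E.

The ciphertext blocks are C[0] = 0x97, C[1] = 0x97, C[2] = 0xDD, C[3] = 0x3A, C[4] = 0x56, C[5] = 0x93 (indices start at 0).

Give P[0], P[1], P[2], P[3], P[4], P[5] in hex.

P[0] = 0x09, P[1] = 0x09, P[2] = 0x4F, P[3] = 0xAC, P[4] = 0xC8, P[5] = 0x05

ECB decryption: P_i = D(K, C_i).
P[0]: D(K, 0x97) = 0x09.
P[1]: D(K, 0x97) = 0x09.
P[2]: D(K, 0xDD) = 0x4F.
P[3]: D(K, 0x3A) = 0xAC.
P[4]: D(K, 0x56) = 0xC8.
P[5]: D(K, 0x93) = 0x05.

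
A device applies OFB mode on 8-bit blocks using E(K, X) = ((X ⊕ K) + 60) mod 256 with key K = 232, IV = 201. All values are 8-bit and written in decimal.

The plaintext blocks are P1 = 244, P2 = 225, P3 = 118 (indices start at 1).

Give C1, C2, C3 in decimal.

C1 = 169, C2 = 16, C3 = 35

OFB encryption: S_i = E(K, S_{i−1}) with S_{0} = IV; C_i = P_i ⊕ S_i.
C1: S = E(K, 201) = 93; 244 ⊕ 93 = 169.
C2: S = E(K, 93) = 241; 225 ⊕ 241 = 16.
C3: S = E(K, 241) = 85; 118 ⊕ 85 = 35.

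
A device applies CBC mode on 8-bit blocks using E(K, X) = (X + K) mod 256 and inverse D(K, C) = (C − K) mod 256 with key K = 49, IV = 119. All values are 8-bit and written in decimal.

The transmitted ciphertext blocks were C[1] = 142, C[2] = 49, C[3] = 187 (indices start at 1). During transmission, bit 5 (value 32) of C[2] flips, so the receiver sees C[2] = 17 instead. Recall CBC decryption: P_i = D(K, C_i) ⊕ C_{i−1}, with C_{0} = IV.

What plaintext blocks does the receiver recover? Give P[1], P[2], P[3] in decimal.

P[1] = 42, P[2] = 110, P[3] = 155

Only C[2] changed, to 17. In CBC, a change in C_i garbles P_i and flips the same bit in P_{i+1}. Decrypting the received ciphertext:
P[1]: D(K, 142) = 93; 93 ⊕ 119 = 42.
P[2]: D(K, 17) = 224; 224 ⊕ 142 = 110.
P[3]: D(K, 187) = 138; 138 ⊕ 17 = 155.
Blocks that differ from the original plaintext: P[2], P[3].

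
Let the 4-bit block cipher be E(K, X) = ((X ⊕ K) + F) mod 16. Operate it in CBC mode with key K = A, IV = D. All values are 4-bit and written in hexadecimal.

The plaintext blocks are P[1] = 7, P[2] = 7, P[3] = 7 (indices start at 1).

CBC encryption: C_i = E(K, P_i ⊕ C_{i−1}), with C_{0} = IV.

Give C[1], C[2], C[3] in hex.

C[1]: P[1] ⊕ D = A; E(K, A) = F.
C[2]: P[2] ⊕ F = 8; E(K, 8) = 1.
C[3]: P[3] ⊕ 1 = 6; E(K, 6) = B.

C[1] = F, C[2] = 1, C[3] = B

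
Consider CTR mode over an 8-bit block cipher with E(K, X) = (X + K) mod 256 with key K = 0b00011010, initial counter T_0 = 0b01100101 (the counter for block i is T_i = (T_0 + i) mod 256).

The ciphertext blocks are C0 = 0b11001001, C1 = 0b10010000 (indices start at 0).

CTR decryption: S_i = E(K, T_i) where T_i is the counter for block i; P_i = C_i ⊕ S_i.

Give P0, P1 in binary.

P0 = 0b10110110, P1 = 0b00010000

P0: T = 0b01100101, S = E(K, T) = 0b01111111; 0b11001001 ⊕ 0b01111111 = 0b10110110.
P1: T = 0b01100110, S = E(K, T) = 0b10000000; 0b10010000 ⊕ 0b10000000 = 0b00010000.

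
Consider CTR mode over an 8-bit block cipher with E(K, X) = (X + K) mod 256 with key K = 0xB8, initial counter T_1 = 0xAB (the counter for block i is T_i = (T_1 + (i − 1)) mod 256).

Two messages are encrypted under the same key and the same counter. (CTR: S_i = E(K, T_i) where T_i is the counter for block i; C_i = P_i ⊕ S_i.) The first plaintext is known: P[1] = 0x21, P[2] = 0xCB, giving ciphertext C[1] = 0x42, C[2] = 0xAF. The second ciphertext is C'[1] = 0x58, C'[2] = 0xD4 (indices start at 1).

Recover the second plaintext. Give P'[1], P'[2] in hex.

In CTR with a reused counter, both messages share the same keystream S_i, so C_i ⊕ C'_i = P_i ⊕ P'_i and thus P'_i = P_i ⊕ C_i ⊕ C'_i.
P'[1]: 0x21 ⊕ 0x42 ⊕ 0x58 = 0x3B.
P'[2]: 0xCB ⊕ 0xAF ⊕ 0xD4 = 0xB0.

P'[1] = 0x3B, P'[2] = 0xB0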